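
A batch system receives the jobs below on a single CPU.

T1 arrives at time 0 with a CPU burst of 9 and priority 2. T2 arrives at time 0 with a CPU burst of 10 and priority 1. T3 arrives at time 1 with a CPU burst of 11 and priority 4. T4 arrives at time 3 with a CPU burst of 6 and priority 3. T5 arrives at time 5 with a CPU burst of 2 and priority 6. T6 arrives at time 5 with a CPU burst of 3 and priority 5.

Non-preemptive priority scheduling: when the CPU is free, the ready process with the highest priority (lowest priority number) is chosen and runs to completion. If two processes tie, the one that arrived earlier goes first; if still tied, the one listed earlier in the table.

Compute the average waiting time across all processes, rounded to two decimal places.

Schedule: | T2 0-10 | T1 10-19 | T4 19-25 | T3 25-36 | T6 36-39 | T5 39-41 |
Completion: T1=19  T2=10  T3=36  T4=25  T5=41  T6=39
Turnaround (C−A): T1=19  T2=10  T3=35  T4=22  T5=36  T6=34
Waiting times: T1=10, T2=0, T3=24, T4=16, T5=34, T6=31
Average waiting = (10+0+24+16+34+31) / 6 = 115/6 = 19.17

19.17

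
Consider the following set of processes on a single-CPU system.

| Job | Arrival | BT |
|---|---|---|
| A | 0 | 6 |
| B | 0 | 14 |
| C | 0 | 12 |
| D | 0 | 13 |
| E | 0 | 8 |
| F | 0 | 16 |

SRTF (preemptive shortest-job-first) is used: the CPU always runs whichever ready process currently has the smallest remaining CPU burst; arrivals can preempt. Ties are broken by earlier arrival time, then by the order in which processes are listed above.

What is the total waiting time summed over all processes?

Gantt: | A 0-6 | E 6-14 | C 14-26 | D 26-39 | B 39-53 | F 53-69 |
Completion: A=6  B=53  C=26  D=39  E=14  F=69
Waiting = turnaround − burst: A=0, B=39, C=14, D=26, E=6, F=53
Total waiting = 0 + 39 + 14 + 26 + 6 + 53 = 138

138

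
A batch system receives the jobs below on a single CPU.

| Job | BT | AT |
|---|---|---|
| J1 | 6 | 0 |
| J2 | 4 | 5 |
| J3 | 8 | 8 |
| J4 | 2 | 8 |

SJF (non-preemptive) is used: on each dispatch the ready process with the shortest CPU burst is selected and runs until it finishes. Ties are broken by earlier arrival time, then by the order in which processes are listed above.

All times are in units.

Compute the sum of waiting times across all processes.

7

Schedule: | J1 0-6 | J2 6-10 | J4 10-12 | J3 12-20 |
Completion: J1=6  J2=10  J3=20  J4=12
Waiting = turnaround − burst: J1=0, J2=1, J3=4, J4=2
Total waiting = 0 + 1 + 4 + 2 = 7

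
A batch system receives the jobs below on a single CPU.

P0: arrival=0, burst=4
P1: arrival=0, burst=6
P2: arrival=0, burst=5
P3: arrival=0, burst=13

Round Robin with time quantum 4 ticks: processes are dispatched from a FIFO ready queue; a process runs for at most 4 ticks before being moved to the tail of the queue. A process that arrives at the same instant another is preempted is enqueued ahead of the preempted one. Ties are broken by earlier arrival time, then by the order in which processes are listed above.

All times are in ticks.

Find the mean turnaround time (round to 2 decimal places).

17.25

Gantt: | P0 0-4 | P1 4-8 | P2 8-12 | P3 12-16 | P1 16-18 | P2 18-19 | P3 19-28 |
Completion: P0=4  P1=18  P2=19  P3=28
Turnaround times: P0=4, P1=18, P2=19, P3=28
Average turnaround = (4+18+19+28) / 4 = 69/4 = 17.25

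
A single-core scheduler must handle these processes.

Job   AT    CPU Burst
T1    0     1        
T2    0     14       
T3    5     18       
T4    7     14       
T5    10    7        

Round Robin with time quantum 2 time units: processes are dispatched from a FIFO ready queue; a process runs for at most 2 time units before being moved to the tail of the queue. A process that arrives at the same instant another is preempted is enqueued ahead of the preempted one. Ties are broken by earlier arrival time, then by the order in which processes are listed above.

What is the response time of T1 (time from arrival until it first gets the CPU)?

Timeline: | T1 0-1 | T2 1-5 | T3 5-7 | T2 7-9 | T4 9-11 | T3 11-13 | T2 13-15 | T5 15-17 | T4 17-19 | T3 19-21 | T2 21-23 | T5 23-25 | T4 25-27 | T3 27-29 | T2 29-31 | T5 31-33 | T4 33-35 | T3 35-37 | T2 37-39 | T5 39-40 | T4 40-42 | T3 42-44 | T4 44-46 | T3 46-48 | T4 48-50 | T3 50-54 |
Completion: T1=1  T2=39  T3=54  T4=50  T5=40
Turnaround (C−A): T1=1  T2=39  T3=49  T4=43  T5=30
Response(T1) = first start − arrival = 0 − 0 = 0

0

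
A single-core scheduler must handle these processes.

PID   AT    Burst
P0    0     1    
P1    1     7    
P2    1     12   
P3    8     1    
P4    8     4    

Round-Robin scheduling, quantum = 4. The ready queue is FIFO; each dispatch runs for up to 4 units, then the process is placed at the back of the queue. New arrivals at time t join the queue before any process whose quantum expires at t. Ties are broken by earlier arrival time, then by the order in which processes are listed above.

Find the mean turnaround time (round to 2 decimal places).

Timeline: | P0 0-1 | P1 1-5 | P2 5-9 | P1 9-12 | P3 12-13 | P4 13-17 | P2 17-25 |
Completion: P0=1  P1=12  P2=25  P3=13  P4=17
Turnaround (C−A): P0=1  P1=11  P2=24  P3=5  P4=9
Turnaround times: P0=1, P1=11, P2=24, P3=5, P4=9
Average turnaround = (1+11+24+5+9) / 5 = 50/5 = 10.00

10.00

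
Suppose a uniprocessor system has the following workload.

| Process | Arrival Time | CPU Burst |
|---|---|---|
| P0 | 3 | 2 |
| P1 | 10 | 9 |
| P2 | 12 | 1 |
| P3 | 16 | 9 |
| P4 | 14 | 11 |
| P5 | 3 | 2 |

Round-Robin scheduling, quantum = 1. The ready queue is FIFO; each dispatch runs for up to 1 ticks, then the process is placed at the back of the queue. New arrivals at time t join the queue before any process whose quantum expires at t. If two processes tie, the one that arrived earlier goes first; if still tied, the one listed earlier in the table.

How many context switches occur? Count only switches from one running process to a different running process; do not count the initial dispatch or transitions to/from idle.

Gantt: | idle 0-3 | P0 3-4 | P5 4-5 | P0 5-6 | P5 6-7 | idle 7-10 | P1 10-12 | P2 12-13 | P1 13-14 | P4 14-15 | P1 15-16 | P4 16-17 | P3 17-18 | P1 18-19 | P4 19-20 | P3 20-21 | P1 21-22 | P4 22-23 | P3 23-24 | P1 24-25 | P4 25-26 | P3 26-27 | P1 27-28 | P4 28-29 | P3 29-30 | P1 30-31 | P4 31-32 | P3 32-33 | P4 33-34 | P3 34-35 | P4 35-36 | P3 36-37 | P4 37-38 | P3 38-39 | P4 39-40 |
Completion: P0=6  P1=31  P2=13  P3=39  P4=40  P5=7
Turnaround (C−A): P0=3  P1=21  P2=1  P3=23  P4=26  P5=4

31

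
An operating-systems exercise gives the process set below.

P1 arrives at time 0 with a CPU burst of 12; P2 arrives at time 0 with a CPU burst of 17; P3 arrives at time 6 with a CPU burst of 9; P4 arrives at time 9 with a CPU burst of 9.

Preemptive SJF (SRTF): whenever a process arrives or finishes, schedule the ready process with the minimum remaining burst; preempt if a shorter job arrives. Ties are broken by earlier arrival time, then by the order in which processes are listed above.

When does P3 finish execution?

21

Timeline: | P1 0-12 | P3 12-21 | P4 21-30 | P2 30-47 |
Completion: P1=12  P2=47  P3=21  P4=30
Turnaround (C−A): P1=12  P2=47  P3=15  P4=21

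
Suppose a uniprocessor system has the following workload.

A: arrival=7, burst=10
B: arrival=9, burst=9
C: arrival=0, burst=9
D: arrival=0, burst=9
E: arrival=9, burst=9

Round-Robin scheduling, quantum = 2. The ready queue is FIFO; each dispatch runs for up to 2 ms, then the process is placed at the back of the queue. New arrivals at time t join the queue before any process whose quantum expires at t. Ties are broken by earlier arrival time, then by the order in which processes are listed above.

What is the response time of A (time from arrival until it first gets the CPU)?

Gantt: | C 0-2 | D 2-4 | C 4-6 | D 6-8 | C 8-10 | A 10-12 | D 12-14 | B 14-16 | E 16-18 | C 18-20 | A 20-22 | D 22-24 | B 24-26 | E 26-28 | C 28-29 | A 29-31 | D 31-32 | B 32-34 | E 34-36 | A 36-38 | B 38-40 | E 40-42 | A 42-44 | B 44-45 | E 45-46 |
Completion: A=44  B=45  C=29  D=32  E=46
Response(A) = first start − arrival = 10 − 7 = 3

3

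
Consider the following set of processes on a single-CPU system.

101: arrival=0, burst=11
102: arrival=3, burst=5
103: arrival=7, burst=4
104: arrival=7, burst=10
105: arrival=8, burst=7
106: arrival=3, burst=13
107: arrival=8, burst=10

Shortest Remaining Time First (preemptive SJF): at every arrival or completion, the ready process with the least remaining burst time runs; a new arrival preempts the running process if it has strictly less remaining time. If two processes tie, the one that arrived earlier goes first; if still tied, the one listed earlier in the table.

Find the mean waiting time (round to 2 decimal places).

16.29

Gantt: | 101 0-3 | 102 3-8 | 103 8-12 | 105 12-19 | 101 19-27 | 104 27-37 | 107 37-47 | 106 47-60 |
Completion: 101=27  102=8  103=12  104=37  105=19  106=60  107=47
Waiting times: 101=16, 102=0, 103=1, 104=20, 105=4, 106=44, 107=29
Average waiting = (16+0+1+20+4+44+29) / 7 = 114/7 = 16.29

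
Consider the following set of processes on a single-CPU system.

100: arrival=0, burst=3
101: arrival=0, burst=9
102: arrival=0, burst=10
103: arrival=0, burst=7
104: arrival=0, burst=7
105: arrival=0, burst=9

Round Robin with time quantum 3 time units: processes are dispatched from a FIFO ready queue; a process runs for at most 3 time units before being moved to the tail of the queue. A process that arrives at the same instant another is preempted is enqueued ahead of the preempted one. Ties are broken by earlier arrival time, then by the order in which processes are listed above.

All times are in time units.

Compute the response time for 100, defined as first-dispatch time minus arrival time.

0

Timeline: | 100 0-3 | 101 3-6 | 102 6-9 | 103 9-12 | 104 12-15 | 105 15-18 | 101 18-21 | 102 21-24 | 103 24-27 | 104 27-30 | 105 30-33 | 101 33-36 | 102 36-39 | 103 39-40 | 104 40-41 | 105 41-44 | 102 44-45 |
Completion: 100=3  101=36  102=45  103=40  104=41  105=44
Turnaround (C−A): 100=3  101=36  102=45  103=40  104=41  105=44
Response(100) = first start − arrival = 0 − 0 = 0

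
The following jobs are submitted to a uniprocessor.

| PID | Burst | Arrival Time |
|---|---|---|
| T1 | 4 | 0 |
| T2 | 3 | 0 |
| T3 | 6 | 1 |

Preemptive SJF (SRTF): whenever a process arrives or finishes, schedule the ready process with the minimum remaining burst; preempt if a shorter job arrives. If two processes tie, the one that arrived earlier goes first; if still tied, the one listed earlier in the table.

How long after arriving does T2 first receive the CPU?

0

Schedule: | T2 0-3 | T1 3-7 | T3 7-13 |
Completion: T1=7  T2=3  T3=13
Response(T2) = first start − arrival = 0 − 0 = 0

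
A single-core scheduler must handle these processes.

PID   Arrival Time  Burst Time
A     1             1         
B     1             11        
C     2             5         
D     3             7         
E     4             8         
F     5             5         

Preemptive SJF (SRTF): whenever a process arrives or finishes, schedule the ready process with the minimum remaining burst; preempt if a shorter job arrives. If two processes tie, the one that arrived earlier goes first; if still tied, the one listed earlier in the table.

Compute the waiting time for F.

2

Gantt: | idle 0-1 | A 1-2 | C 2-7 | F 7-12 | D 12-19 | E 19-27 | B 27-38 |
Completion: A=2  B=38  C=7  D=19  E=27  F=12
Waiting(F) = turnaround − burst = 7 − 5 = 2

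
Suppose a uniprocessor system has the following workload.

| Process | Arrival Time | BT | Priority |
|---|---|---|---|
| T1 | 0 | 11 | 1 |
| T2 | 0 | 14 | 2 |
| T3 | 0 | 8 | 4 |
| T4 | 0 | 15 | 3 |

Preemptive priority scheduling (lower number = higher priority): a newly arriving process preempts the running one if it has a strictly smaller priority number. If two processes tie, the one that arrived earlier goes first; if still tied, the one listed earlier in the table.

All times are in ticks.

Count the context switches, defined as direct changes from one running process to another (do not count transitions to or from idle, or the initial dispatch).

3

Gantt: | T1 0-11 | T2 11-25 | T4 25-40 | T3 40-48 |
Completion: T1=11  T2=25  T3=48  T4=40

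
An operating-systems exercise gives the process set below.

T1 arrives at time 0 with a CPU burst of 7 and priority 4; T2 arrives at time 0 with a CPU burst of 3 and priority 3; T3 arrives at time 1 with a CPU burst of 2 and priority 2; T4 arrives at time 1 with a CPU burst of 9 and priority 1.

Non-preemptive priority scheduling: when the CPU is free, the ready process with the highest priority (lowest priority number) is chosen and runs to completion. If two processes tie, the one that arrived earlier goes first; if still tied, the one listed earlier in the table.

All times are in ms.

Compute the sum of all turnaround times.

48

Schedule: | T2 0-3 | T4 3-12 | T3 12-14 | T1 14-21 |
Completion: T1=21  T2=3  T3=14  T4=12
Turnaround = completion − arrival: T1=21, T2=3, T3=13, T4=11
Total turnaround = 21 + 3 + 13 + 11 = 48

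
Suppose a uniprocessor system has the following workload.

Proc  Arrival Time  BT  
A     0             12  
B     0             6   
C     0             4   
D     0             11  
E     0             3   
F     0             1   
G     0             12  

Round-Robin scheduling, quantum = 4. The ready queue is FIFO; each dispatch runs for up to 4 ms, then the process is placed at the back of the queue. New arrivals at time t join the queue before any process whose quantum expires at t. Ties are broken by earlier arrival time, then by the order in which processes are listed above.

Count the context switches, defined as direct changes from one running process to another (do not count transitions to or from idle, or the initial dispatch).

13

Timeline: | A 0-4 | B 4-8 | C 8-12 | D 12-16 | E 16-19 | F 19-20 | G 20-24 | A 24-28 | B 28-30 | D 30-34 | G 34-38 | A 38-42 | D 42-45 | G 45-49 |
Completion: A=42  B=30  C=12  D=45  E=19  F=20  G=49
Turnaround (C−A): A=42  B=30  C=12  D=45  E=19  F=20  G=49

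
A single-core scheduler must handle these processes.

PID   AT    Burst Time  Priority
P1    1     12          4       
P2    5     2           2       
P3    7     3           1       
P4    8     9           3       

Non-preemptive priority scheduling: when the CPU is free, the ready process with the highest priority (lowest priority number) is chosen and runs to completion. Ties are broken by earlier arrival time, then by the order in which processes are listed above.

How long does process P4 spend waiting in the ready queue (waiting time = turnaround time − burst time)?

10

Timeline: | idle 0-1 | P1 1-13 | P3 13-16 | P2 16-18 | P4 18-27 |
Completion: P1=13  P2=18  P3=16  P4=27
Turnaround (C−A): P1=12  P2=13  P3=9  P4=19
Waiting(P4) = turnaround − burst = 19 − 9 = 10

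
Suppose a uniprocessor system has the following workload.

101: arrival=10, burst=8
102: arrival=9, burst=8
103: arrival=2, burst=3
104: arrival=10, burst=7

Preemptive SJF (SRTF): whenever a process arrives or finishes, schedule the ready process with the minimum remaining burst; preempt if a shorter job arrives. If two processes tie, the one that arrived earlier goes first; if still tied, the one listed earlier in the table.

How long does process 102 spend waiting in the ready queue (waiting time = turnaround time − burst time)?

0

Timeline: | idle 0-2 | 103 2-5 | idle 5-9 | 102 9-17 | 104 17-24 | 101 24-32 |
Completion: 101=32  102=17  103=5  104=24
Turnaround (C−A): 101=22  102=8  103=3  104=14
Waiting(102) = turnaround − burst = 8 − 8 = 0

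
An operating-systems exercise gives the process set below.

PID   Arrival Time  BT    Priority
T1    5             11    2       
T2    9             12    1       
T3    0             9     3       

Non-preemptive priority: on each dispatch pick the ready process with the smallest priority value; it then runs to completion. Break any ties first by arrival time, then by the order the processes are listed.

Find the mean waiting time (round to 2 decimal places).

5.33

Gantt: | T3 0-9 | T2 9-21 | T1 21-32 |
Completion: T1=32  T2=21  T3=9
Turnaround (C−A): T1=27  T2=12  T3=9
Waiting times: T1=16, T2=0, T3=0
Average waiting = (16+0+0) / 3 = 16/3 = 5.33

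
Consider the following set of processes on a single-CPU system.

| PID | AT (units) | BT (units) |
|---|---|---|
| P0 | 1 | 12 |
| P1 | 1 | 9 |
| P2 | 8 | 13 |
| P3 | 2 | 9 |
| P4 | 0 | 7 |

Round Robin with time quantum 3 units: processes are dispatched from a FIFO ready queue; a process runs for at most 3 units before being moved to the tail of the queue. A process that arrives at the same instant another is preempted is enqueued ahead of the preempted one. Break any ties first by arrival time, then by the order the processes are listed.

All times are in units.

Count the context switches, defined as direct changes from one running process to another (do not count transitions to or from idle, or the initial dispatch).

15

Gantt: | P4 0-3 | P0 3-6 | P1 6-9 | P3 9-12 | P4 12-15 | P0 15-18 | P2 18-21 | P1 21-24 | P3 24-27 | P4 27-28 | P0 28-31 | P2 31-34 | P1 34-37 | P3 37-40 | P0 40-43 | P2 43-50 |
Completion: P0=43  P1=37  P2=50  P3=40  P4=28
Turnaround (C−A): P0=42  P1=36  P2=42  P3=38  P4=28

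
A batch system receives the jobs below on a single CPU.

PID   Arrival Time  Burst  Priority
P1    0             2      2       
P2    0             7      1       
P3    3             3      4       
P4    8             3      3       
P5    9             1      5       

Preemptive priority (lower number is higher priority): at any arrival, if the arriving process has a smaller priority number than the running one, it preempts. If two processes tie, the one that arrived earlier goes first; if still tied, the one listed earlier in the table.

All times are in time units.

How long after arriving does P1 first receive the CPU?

Timeline: | P2 0-7 | P1 7-9 | P4 9-12 | P3 12-15 | P5 15-16 |
Completion: P1=9  P2=7  P3=15  P4=12  P5=16
Response(P1) = first start − arrival = 7 − 0 = 7

7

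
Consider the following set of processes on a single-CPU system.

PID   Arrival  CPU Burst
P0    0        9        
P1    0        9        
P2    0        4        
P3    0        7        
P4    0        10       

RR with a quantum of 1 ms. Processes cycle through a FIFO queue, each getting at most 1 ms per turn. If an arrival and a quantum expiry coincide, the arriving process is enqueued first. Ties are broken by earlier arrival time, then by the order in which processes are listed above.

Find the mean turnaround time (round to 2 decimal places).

Timeline: | P0 0-1 | P1 1-2 | P2 2-3 | P3 3-4 | P4 4-5 | P0 5-6 | P1 6-7 | P2 7-8 | P3 8-9 | P4 9-10 | P0 10-11 | P1 11-12 | P2 12-13 | P3 13-14 | P4 14-15 | P0 15-16 | P1 16-17 | P2 17-18 | P3 18-19 | P4 19-20 | P0 20-21 | P1 21-22 | P3 22-23 | P4 23-24 | P0 24-25 | P1 25-26 | P3 26-27 | P4 27-28 | P0 28-29 | P1 29-30 | P3 30-31 | P4 31-32 | P0 32-33 | P1 33-34 | P4 34-35 | P0 35-36 | P1 36-37 | P4 37-39 |
Completion: P0=36  P1=37  P2=18  P3=31  P4=39
Turnaround times: P0=36, P1=37, P2=18, P3=31, P4=39
Average turnaround = (36+37+18+31+39) / 5 = 161/5 = 32.20

32.20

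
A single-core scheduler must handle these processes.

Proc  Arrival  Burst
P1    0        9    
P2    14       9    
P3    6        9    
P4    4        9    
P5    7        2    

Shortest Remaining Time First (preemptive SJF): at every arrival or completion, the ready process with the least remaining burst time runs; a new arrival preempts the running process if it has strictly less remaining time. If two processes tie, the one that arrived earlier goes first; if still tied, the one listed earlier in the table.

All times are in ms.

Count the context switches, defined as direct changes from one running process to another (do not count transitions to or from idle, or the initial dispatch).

Timeline: | P1 0-9 | P5 9-11 | P4 11-20 | P3 20-29 | P2 29-38 |
Completion: P1=9  P2=38  P3=29  P4=20  P5=11
Turnaround (C−A): P1=9  P2=24  P3=23  P4=16  P5=4

4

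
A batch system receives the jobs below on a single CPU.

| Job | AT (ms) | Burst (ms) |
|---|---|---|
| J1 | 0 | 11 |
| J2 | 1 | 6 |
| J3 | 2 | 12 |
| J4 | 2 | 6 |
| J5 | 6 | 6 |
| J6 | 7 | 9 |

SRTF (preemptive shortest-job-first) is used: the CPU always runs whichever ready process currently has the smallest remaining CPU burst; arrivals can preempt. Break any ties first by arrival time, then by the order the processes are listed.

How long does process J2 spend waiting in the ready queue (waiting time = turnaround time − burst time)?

Gantt: | J1 0-1 | J2 1-7 | J4 7-13 | J5 13-19 | J6 19-28 | J1 28-38 | J3 38-50 |
Completion: J1=38  J2=7  J3=50  J4=13  J5=19  J6=28
Waiting(J2) = turnaround − burst = 6 − 6 = 0

0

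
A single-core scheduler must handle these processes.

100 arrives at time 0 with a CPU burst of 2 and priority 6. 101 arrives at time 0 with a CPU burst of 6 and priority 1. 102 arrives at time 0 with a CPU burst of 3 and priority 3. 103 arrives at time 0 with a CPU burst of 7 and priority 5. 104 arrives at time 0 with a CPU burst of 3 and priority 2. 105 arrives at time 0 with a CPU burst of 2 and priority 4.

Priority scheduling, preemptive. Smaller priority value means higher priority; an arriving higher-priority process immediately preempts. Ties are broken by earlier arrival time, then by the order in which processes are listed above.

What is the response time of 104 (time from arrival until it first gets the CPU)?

Timeline: | 101 0-6 | 104 6-9 | 102 9-12 | 105 12-14 | 103 14-21 | 100 21-23 |
Completion: 100=23  101=6  102=12  103=21  104=9  105=14
Response(104) = first start − arrival = 6 − 0 = 6

6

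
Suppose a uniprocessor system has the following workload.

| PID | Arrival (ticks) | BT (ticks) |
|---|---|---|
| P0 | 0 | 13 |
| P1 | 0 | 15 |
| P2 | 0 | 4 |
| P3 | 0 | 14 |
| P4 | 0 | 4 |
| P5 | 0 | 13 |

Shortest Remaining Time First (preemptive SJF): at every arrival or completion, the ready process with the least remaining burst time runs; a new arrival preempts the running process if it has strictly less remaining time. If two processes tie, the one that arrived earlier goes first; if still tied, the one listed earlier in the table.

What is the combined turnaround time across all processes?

178

Timeline: | P2 0-4 | P4 4-8 | P0 8-21 | P5 21-34 | P3 34-48 | P1 48-63 |
Completion: P0=21  P1=63  P2=4  P3=48  P4=8  P5=34
Turnaround (C−A): P0=21  P1=63  P2=4  P3=48  P4=8  P5=34
Turnaround = completion − arrival: P0=21, P1=63, P2=4, P3=48, P4=8, P5=34
Total turnaround = 21 + 63 + 4 + 48 + 8 + 34 = 178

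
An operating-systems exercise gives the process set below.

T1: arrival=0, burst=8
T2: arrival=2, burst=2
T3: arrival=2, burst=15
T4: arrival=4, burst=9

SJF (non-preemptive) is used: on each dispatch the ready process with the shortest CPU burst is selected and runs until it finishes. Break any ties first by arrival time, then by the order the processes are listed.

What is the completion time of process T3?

Timeline: | T1 0-8 | T2 8-10 | T4 10-19 | T3 19-34 |
Completion: T1=8  T2=10  T3=34  T4=19
Turnaround (C−A): T1=8  T2=8  T3=32  T4=15

34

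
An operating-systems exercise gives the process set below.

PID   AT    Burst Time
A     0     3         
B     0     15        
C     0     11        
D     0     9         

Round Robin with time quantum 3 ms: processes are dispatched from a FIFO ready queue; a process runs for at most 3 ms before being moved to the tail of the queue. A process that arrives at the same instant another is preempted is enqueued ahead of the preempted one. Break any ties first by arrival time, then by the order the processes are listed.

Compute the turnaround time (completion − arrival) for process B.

Timeline: | A 0-3 | B 3-6 | C 6-9 | D 9-12 | B 12-15 | C 15-18 | D 18-21 | B 21-24 | C 24-27 | D 27-30 | B 30-33 | C 33-35 | B 35-38 |
Completion: A=3  B=38  C=35  D=30
Turnaround (C−A): A=3  B=38  C=35  D=30
Turnaround(B) = completion − arrival = 38 − 0 = 38

38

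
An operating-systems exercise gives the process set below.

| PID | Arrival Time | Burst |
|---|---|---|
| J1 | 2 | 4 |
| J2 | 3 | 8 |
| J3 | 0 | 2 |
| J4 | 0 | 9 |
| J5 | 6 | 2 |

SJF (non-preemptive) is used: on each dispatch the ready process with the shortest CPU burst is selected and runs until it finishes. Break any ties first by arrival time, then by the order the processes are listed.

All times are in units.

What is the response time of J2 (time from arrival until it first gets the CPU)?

Timeline: | J3 0-2 | J1 2-6 | J5 6-8 | J2 8-16 | J4 16-25 |
Completion: J1=6  J2=16  J3=2  J4=25  J5=8
Turnaround (C−A): J1=4  J2=13  J3=2  J4=25  J5=2
Response(J2) = first start − arrival = 8 − 3 = 5

5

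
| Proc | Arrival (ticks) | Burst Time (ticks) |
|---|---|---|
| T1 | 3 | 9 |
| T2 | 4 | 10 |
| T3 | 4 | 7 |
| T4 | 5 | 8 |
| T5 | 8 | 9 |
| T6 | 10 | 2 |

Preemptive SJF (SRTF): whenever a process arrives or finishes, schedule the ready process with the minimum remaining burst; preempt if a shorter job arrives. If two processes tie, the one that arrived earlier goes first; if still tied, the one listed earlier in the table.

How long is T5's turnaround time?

Gantt: | idle 0-3 | T1 3-4 | T3 4-11 | T6 11-13 | T1 13-21 | T4 21-29 | T5 29-38 | T2 38-48 |
Completion: T1=21  T2=48  T3=11  T4=29  T5=38  T6=13
Turnaround (C−A): T1=18  T2=44  T3=7  T4=24  T5=30  T6=3
Turnaround(T5) = completion − arrival = 38 − 8 = 30

30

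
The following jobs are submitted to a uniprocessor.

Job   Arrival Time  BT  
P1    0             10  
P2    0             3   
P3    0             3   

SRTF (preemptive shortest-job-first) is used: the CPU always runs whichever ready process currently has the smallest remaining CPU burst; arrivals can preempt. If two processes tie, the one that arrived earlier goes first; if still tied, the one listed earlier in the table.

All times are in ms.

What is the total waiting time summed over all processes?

9

Schedule: | P2 0-3 | P3 3-6 | P1 6-16 |
Completion: P1=16  P2=3  P3=6
Waiting = turnaround − burst: P1=6, P2=0, P3=3
Total waiting = 6 + 0 + 3 = 9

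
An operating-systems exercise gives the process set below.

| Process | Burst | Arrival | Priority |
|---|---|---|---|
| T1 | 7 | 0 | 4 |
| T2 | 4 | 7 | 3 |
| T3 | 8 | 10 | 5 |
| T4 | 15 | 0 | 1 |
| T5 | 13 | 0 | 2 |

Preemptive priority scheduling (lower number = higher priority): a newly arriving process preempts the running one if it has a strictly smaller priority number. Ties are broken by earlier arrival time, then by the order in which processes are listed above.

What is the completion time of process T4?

Gantt: | T4 0-15 | T5 15-28 | T2 28-32 | T1 32-39 | T3 39-47 |
Completion: T1=39  T2=32  T3=47  T4=15  T5=28

15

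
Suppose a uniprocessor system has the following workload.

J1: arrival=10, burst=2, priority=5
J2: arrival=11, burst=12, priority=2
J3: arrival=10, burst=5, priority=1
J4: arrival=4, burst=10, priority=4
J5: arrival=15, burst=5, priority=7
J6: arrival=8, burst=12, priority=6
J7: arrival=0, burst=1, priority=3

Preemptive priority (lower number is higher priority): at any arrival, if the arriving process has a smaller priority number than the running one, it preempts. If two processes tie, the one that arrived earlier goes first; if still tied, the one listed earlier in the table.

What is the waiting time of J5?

30

Schedule: | J7 0-1 | idle 1-4 | J4 4-10 | J3 10-15 | J2 15-27 | J4 27-31 | J1 31-33 | J6 33-45 | J5 45-50 |
Completion: J1=33  J2=27  J3=15  J4=31  J5=50  J6=45  J7=1
Turnaround (C−A): J1=23  J2=16  J3=5  J4=27  J5=35  J6=37  J7=1
Waiting(J5) = turnaround − burst = 35 − 5 = 30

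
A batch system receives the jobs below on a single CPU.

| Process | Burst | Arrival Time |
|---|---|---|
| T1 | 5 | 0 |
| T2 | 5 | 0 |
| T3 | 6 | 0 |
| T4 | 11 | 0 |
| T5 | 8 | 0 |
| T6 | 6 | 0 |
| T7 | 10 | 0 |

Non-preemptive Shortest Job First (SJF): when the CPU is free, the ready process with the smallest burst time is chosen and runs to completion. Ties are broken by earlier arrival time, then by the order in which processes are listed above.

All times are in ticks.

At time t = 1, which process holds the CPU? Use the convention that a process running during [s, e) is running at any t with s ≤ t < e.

T1

Timeline: | T1 0-5 | T2 5-10 | T3 10-16 | T6 16-22 | T5 22-30 | T7 30-40 | T4 40-51 |
Completion: T1=5  T2=10  T3=16  T4=51  T5=30  T6=22  T7=40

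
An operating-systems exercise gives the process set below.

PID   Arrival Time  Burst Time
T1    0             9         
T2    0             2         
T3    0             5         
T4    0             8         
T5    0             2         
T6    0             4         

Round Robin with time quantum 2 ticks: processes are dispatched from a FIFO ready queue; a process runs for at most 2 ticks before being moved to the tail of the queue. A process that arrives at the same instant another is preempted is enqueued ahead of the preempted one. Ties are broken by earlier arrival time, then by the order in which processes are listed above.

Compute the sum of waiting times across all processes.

86

Gantt: | T1 0-2 | T2 2-4 | T3 4-6 | T4 6-8 | T5 8-10 | T6 10-12 | T1 12-14 | T3 14-16 | T4 16-18 | T6 18-20 | T1 20-22 | T3 22-23 | T4 23-25 | T1 25-27 | T4 27-29 | T1 29-30 |
Completion: T1=30  T2=4  T3=23  T4=29  T5=10  T6=20
Turnaround (C−A): T1=30  T2=4  T3=23  T4=29  T5=10  T6=20
Waiting = turnaround − burst: T1=21, T2=2, T3=18, T4=21, T5=8, T6=16
Total waiting = 21 + 2 + 18 + 21 + 8 + 16 = 86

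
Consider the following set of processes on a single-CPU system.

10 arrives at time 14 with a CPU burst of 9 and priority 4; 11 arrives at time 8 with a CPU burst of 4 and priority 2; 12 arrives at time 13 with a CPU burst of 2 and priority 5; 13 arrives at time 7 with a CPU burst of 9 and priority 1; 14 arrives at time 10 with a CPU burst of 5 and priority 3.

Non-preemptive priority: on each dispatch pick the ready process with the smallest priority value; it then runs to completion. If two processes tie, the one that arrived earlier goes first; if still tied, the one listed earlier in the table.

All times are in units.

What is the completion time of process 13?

16

Schedule: | idle 0-7 | 13 7-16 | 11 16-20 | 14 20-25 | 10 25-34 | 12 34-36 |
Completion: 10=34  11=20  12=36  13=16  14=25
Turnaround (C−A): 10=20  11=12  12=23  13=9  14=15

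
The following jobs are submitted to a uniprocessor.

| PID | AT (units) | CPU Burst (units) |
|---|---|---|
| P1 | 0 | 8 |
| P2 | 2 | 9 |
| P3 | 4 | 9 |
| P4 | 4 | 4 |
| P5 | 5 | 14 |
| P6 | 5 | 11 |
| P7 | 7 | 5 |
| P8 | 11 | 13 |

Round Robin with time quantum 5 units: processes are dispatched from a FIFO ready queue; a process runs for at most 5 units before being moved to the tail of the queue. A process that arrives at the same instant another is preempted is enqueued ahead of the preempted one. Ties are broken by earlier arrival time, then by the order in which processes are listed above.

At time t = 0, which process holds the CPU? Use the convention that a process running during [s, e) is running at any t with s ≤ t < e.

Gantt: | P1 0-5 | P2 5-10 | P3 10-15 | P4 15-19 | P5 19-24 | P6 24-29 | P1 29-32 | P7 32-37 | P2 37-41 | P8 41-46 | P3 46-50 | P5 50-55 | P6 55-60 | P8 60-65 | P5 65-69 | P6 69-70 | P8 70-73 |
Completion: P1=32  P2=41  P3=50  P4=19  P5=69  P6=70  P7=37  P8=73

P1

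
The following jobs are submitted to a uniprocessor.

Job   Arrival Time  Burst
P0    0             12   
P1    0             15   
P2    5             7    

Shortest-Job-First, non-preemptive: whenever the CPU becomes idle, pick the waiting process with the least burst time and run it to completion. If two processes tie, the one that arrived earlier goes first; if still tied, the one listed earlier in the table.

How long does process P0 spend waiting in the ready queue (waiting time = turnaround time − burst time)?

0

Gantt: | P0 0-12 | P2 12-19 | P1 19-34 |
Completion: P0=12  P1=34  P2=19
Waiting(P0) = turnaround − burst = 12 − 12 = 0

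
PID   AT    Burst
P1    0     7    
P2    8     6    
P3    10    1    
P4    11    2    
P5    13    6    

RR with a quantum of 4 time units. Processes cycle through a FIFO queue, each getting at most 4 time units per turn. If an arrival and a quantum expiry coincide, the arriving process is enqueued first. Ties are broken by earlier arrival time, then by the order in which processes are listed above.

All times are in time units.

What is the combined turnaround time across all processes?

33

Schedule: | P1 0-7 | idle 7-8 | P2 8-12 | P3 12-13 | P4 13-15 | P2 15-17 | P5 17-23 |
Completion: P1=7  P2=17  P3=13  P4=15  P5=23
Turnaround (C−A): P1=7  P2=9  P3=3  P4=4  P5=10
Turnaround = completion − arrival: P1=7, P2=9, P3=3, P4=4, P5=10
Total turnaround = 7 + 9 + 3 + 4 + 10 = 33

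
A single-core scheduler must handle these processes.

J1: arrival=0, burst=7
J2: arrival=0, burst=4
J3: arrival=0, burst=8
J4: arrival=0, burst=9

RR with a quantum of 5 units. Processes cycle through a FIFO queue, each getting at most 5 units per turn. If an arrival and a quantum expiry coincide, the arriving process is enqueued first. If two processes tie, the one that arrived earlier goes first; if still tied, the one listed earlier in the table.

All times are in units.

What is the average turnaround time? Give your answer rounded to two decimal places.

20.50

Timeline: | J1 0-5 | J2 5-9 | J3 9-14 | J4 14-19 | J1 19-21 | J3 21-24 | J4 24-28 |
Completion: J1=21  J2=9  J3=24  J4=28
Turnaround (C−A): J1=21  J2=9  J3=24  J4=28
Turnaround times: J1=21, J2=9, J3=24, J4=28
Average turnaround = (21+9+24+28) / 4 = 82/4 = 20.50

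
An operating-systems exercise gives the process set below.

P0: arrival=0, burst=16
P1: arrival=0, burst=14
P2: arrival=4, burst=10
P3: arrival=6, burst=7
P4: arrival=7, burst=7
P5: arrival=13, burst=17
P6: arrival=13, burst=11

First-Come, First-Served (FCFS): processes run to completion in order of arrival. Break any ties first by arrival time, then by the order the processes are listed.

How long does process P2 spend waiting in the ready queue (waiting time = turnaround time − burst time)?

Gantt: | P0 0-16 | P1 16-30 | P2 30-40 | P3 40-47 | P4 47-54 | P5 54-71 | P6 71-82 |
Completion: P0=16  P1=30  P2=40  P3=47  P4=54  P5=71  P6=82
Turnaround (C−A): P0=16  P1=30  P2=36  P3=41  P4=47  P5=58  P6=69
Waiting(P2) = turnaround − burst = 36 − 10 = 26

26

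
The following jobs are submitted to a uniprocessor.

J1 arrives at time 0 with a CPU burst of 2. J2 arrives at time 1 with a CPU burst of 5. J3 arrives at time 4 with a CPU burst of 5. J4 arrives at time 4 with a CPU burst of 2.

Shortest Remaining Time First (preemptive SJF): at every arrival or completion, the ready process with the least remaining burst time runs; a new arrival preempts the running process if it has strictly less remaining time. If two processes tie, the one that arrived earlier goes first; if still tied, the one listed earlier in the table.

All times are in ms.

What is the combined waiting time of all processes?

8

Gantt: | J1 0-2 | J2 2-4 | J4 4-6 | J2 6-9 | J3 9-14 |
Completion: J1=2  J2=9  J3=14  J4=6
Waiting = turnaround − burst: J1=0, J2=3, J3=5, J4=0
Total waiting = 0 + 3 + 5 + 0 = 8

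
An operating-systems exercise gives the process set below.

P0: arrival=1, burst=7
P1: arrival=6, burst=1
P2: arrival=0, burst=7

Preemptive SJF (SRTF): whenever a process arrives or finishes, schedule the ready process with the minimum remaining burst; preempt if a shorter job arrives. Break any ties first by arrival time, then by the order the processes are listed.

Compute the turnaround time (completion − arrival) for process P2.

7

Timeline: | P2 0-7 | P1 7-8 | P0 8-15 |
Completion: P0=15  P1=8  P2=7
Turnaround(P2) = completion − arrival = 7 − 0 = 7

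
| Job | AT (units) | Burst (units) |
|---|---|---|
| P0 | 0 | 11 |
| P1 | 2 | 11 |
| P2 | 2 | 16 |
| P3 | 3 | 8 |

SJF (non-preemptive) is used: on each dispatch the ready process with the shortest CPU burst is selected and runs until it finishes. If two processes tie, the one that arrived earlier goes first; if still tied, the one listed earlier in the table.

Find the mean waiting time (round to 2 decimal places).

13.25

Schedule: | P0 0-11 | P3 11-19 | P1 19-30 | P2 30-46 |
Completion: P0=11  P1=30  P2=46  P3=19
Turnaround (C−A): P0=11  P1=28  P2=44  P3=16
Waiting times: P0=0, P1=17, P2=28, P3=8
Average waiting = (0+17+28+8) / 4 = 53/4 = 13.25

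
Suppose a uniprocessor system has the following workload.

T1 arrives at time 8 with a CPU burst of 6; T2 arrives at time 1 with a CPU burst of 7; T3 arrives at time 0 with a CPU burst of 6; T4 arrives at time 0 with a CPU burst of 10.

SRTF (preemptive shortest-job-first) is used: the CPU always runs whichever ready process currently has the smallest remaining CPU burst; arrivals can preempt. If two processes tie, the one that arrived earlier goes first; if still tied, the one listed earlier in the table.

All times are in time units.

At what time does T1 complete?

Schedule: | T3 0-6 | T2 6-13 | T1 13-19 | T4 19-29 |
Completion: T1=19  T2=13  T3=6  T4=29

19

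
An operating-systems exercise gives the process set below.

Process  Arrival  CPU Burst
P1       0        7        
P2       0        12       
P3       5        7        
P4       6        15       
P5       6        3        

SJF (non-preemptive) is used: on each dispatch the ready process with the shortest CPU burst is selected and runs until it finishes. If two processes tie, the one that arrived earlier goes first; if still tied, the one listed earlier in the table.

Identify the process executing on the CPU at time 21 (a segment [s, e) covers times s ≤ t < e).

Timeline: | P1 0-7 | P5 7-10 | P3 10-17 | P2 17-29 | P4 29-44 |
Completion: P1=7  P2=29  P3=17  P4=44  P5=10
Turnaround (C−A): P1=7  P2=29  P3=12  P4=38  P5=4

P2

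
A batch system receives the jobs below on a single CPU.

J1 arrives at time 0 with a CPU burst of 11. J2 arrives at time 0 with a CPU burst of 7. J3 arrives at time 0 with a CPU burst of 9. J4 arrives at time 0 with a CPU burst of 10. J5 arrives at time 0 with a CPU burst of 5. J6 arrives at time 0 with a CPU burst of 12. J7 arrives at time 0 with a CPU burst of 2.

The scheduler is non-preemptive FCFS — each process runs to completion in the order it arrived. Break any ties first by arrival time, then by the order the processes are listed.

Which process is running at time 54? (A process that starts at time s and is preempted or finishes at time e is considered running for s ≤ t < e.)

J7

Schedule: | J1 0-11 | J2 11-18 | J3 18-27 | J4 27-37 | J5 37-42 | J6 42-54 | J7 54-56 |
Completion: J1=11  J2=18  J3=27  J4=37  J5=42  J6=54  J7=56
Turnaround (C−A): J1=11  J2=18  J3=27  J4=37  J5=42  J6=54  J7=56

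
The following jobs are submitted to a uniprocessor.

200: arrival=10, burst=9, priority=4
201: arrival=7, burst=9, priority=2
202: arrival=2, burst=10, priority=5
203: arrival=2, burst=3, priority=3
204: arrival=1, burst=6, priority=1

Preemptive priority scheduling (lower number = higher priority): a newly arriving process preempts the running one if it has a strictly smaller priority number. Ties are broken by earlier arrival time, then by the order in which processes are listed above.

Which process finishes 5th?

202

Gantt: | idle 0-1 | 204 1-7 | 201 7-16 | 203 16-19 | 200 19-28 | 202 28-38 |
Completion: 200=28  201=16  202=38  203=19  204=7
Finish order: 204 → 201 → 203 → 200 → 202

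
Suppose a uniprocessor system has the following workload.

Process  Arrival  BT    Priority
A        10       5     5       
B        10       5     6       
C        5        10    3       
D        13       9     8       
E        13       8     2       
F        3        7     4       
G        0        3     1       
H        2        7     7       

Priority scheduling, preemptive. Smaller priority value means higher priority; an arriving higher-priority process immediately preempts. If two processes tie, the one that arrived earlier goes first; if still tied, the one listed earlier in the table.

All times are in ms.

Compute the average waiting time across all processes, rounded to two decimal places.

Timeline: | G 0-3 | F 3-5 | C 5-13 | E 13-21 | C 21-23 | F 23-28 | A 28-33 | B 33-38 | H 38-45 | D 45-54 |
Completion: A=33  B=38  C=23  D=54  E=21  F=28  G=3  H=45
Turnaround (C−A): A=23  B=28  C=18  D=41  E=8  F=25  G=3  H=43
Waiting times: A=18, B=23, C=8, D=32, E=0, F=18, G=0, H=36
Average waiting = (18+23+8+32+0+18+0+36) / 8 = 135/8 = 16.88

16.88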